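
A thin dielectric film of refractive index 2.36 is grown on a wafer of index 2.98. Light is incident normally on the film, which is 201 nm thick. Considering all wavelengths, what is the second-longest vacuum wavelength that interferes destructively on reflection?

At the upper boundary (n = 1.0 to n = 2.36) the reflected ray undergoes a half-wave phase shift.
Ray reflecting at the bottom interface goes from n = 2.36 toward n = 2.98: a half-wave phase shift.
Net: no relative phase inversion (both shifts match).
For weak reflection here: 2 n t = (m + ½) λ.
λ = 2 n t / (m + ½). The second-longest wavelength is m = 1: λ = 2 × 2.36 × 201 / 1.50 = 632 nm.

632 nm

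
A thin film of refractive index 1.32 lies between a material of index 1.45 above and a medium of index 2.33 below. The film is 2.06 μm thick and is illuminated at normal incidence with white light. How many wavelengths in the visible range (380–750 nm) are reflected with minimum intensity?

7

Ray reflecting at the top interface goes from n = 1.45 toward n = 1.32: no phase shift.
At the lower boundary (n = 1.32 to n = 2.33) the reflected ray undergoes a half-wave phase shift.
Exactly one π shift → a net half-wave offset.
With one net inversion, destructive interference in reflection requires 2 n t = m λ.
λ = 2 n t / m = 5438 / m nm.
m=7: 777 nm (IR); m=8: 680 nm (visible); m=9: 604 nm (visible); m=10: 544 nm (visible); m=11: 494 nm (visible); m=12: 453 nm (visible); m=13: 418 nm (visible); m=14: 388 nm (visible); m=15: 363 nm (UV).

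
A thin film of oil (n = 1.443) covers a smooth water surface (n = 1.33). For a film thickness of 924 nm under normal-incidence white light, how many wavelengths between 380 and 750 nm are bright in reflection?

At the upper boundary (n = 1.0 to n = 1.443) the reflected ray undergoes a half-wave phase shift.
At the lower boundary (n = 1.443 to n = 1.33) the reflected ray undergoes no phase shift.
The two reflections differ by half a wavelength.
So the condition for constructive reflection is 2 n t = (m + ½) λ.
λ = 2 n t / (m + ½) = 2667 / (m + ½) nm.
m=3: 762 nm (IR); m=4: 593 nm (visible); m=5: 485 nm (visible); m=6: 410 nm (visible); m=7: 356 nm (UV).

3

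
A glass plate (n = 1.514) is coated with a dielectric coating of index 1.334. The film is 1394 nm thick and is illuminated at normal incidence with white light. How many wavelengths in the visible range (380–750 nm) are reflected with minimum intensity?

5

Top surface (1.0 → 1.334): reflection off a higher-index medium gives a half-wave phase shift.
Ray reflecting at the bottom interface goes from n = 1.334 toward n = 1.514: a half-wave phase shift.
Zero or two π shifts → no net half-wave offset.
So the condition for destructive reflection is 2 n t = (m + ½) λ.
λ = 2 n t / (m + ½) = 3719 / (m + ½) nm.
m=4: 826 nm (IR); m=5: 676 nm (visible); m=6: 572 nm (visible); m=7: 496 nm (visible); m=8: 438 nm (visible); m=9: 391 nm (visible); m=10: 354 nm (UV).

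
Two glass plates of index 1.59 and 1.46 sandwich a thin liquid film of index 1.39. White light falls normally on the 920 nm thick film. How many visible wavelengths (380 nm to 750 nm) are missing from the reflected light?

3

At the upper boundary (n = 1.59 to n = 1.39) the reflected ray undergoes no phase shift.
Bottom surface (1.39 → 1.46): reflection off a higher-index medium gives a half-wave phase shift.
Net: one phase inversion between the two reflected rays.
With one net inversion, destructive interference in reflection requires 2 n t = m λ.
λ = 2 n t / m = 2558 / m nm.
m=3: 853 nm (IR); m=4: 639 nm (visible); m=5: 512 nm (visible); m=6: 426 nm (visible); m=7: 365 nm (UV).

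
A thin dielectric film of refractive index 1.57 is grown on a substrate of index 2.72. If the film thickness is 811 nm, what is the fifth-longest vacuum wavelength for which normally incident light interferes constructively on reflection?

At the upper boundary (n = 1.0 to n = 1.57) the reflected ray undergoes a half-wave phase shift.
At the lower boundary (n = 1.57 to n = 2.72) the reflected ray undergoes a half-wave phase shift.
Net: no relative phase inversion (both shifts match).
With no net inversion, constructive interference in reflection requires 2 n t = m λ.
λ = 2 n t / m. The fifth-longest wavelength is m = 5: λ = 2 × 1.57 × 811 / 5.00 = 509 nm.

509 nm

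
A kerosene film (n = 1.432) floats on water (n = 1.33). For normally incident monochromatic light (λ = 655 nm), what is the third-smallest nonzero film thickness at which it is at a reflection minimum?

686 nm

At the upper boundary (n = 1.0 to n = 1.432) the reflected ray undergoes a half-wave phase shift.
Bottom surface (1.432 → 1.33): reflection off a lower-index medium gives no phase shift.
Exactly one π shift → a net half-wave offset.
So the condition for destructive reflection is 2 n t = m λ.
The third-smallest nonzero thickness corresponds to m = 3: t = m λ / (2 n) = 3.00 × 655 / (2 × 1.432) = 686 nm.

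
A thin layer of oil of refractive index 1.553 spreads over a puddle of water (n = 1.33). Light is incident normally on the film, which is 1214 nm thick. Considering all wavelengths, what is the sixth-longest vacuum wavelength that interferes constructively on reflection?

686 nm

At the upper boundary (n = 1.0 to n = 1.553) the reflected ray undergoes a half-wave phase shift.
Ray reflecting at the bottom interface goes from n = 1.553 toward n = 1.33: no phase shift.
The two reflections differ by half a wavelength.
So the condition for constructive reflection is 2 n t = (m + ½) λ.
λ = 2 n t / (m + ½). The sixth-longest wavelength is m = 5: λ = 2 × 1.553 × 1214 / 5.50 = 686 nm.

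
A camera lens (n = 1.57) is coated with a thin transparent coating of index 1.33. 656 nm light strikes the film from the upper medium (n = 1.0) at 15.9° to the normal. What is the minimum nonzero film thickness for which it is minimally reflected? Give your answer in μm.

At the upper boundary (n = 1.0 to n = 1.33) the reflected ray undergoes a half-wave phase shift.
At the lower boundary (n = 1.33 to n = 1.57) the reflected ray undergoes a half-wave phase shift.
Zero or two π shifts → no net half-wave offset.
For dark reflection here: 2 n t cos θ_r = (m + ½) λ.
Snell's law: 1.0 sin 15.9° = 1.33 sin θ_r → sin θ_r = 0.206, cos θ_r = 0.979.
Minimum at m = 0: t = λ / (4 n cos θ_r) = 656 / (4 × 1.33 × 0.979) = 126 nm.

0.126 μm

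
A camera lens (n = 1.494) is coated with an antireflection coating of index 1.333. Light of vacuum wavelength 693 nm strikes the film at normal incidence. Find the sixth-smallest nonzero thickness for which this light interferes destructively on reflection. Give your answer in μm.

1.43 μm

Ray reflecting at the top interface goes from n = 1.0 toward n = 1.333: a half-wave phase shift.
Bottom surface (1.333 → 1.494): reflection off a higher-index medium gives a half-wave phase shift.
The two reflections carry the same phase change, so no net offset.
For weak reflection here: 2 n t = (m + ½) λ.
The sixth-smallest nonzero thickness corresponds to m = 5: t = (m + ½) λ / (2 n) = 5.50 × 693 / (2 × 1.333) = 1430 nm.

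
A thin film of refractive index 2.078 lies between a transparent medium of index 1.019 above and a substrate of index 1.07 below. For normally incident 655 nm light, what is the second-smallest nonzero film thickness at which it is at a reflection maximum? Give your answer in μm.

At the upper boundary (n = 1.019 to n = 2.078) the reflected ray undergoes a half-wave phase shift.
At the lower boundary (n = 2.078 to n = 1.07) the reflected ray undergoes no phase shift.
Net: one phase inversion between the two reflected rays.
With one net inversion, constructive interference in reflection requires 2 n t = (m + ½) λ.
The second-smallest nonzero thickness corresponds to m = 1: t = (m + ½) λ / (2 n) = 1.50 × 655 / (2 × 2.078) = 236 nm.

0.236 μm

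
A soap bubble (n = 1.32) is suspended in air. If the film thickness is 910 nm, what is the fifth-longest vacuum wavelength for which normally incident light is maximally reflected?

534 nm

Top surface (1.0 → 1.32): reflection off a higher-index medium gives a half-wave phase shift.
Ray reflecting at the bottom interface goes from n = 1.32 toward n = 1.0: no phase shift.
The two reflections differ by half a wavelength.
For maximum reflection here: 2 n t = (m + ½) λ.
λ = 2 n t / (m + ½). The fifth-longest wavelength is m = 4: λ = 2 × 1.32 × 910 / 4.50 = 534 nm.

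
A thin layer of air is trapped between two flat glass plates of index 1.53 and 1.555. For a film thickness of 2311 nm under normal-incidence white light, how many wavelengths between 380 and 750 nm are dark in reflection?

Top surface (1.53 → 1.0): reflection off a lower-index medium gives no phase shift.
Bottom surface (1.0 → 1.555): reflection off a higher-index medium gives a half-wave phase shift.
The two reflections differ by half a wavelength.
With one net inversion, destructive interference in reflection requires 2 n t = m λ.
λ = 2 n t / m = 4622 / m nm.
m=6: 770 nm (IR); m=7: 660 nm (visible); m=8: 578 nm (visible); m=9: 514 nm (visible); m=10: 462 nm (visible); m=11: 420 nm (visible); m=12: 385 nm (visible); m=13: 356 nm (UV).

6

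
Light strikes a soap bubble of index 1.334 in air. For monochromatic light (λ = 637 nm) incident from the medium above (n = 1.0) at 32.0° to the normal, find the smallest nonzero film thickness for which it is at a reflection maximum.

130 nm

Ray reflecting at the top interface goes from n = 1.0 toward n = 1.334: a half-wave phase shift.
Ray reflecting at the bottom interface goes from n = 1.334 toward n = 1.0: no phase shift.
Net: one phase inversion between the two reflected rays.
So the condition for constructive reflection is 2 n t cos θ_r = (m + ½) λ.
Snell's law: 1.0 sin 32.0° = 1.334 sin θ_r → sin θ_r = 0.397, cos θ_r = 0.918.
Minimum at m = 0: t = λ / (4 n cos θ_r) = 637 / (4 × 1.334 × 0.918) = 130 nm.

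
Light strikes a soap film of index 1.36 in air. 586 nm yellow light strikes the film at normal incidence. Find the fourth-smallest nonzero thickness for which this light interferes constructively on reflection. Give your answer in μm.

0.754 μm

Ray reflecting at the top interface goes from n = 1.0 toward n = 1.36: a half-wave phase shift.
At the lower boundary (n = 1.36 to n = 1.0) the reflected ray undergoes no phase shift.
Exactly one π shift → a net half-wave offset.
With one net inversion, constructive interference in reflection requires 2 n t = (m + ½) λ.
The fourth-smallest nonzero thickness corresponds to m = 3: t = (m + ½) λ / (2 n) = 3.50 × 586 / (2 × 1.36) = 754 nm.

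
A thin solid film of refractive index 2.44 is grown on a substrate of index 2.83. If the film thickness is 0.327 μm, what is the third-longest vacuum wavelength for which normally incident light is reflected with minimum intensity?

At the upper boundary (n = 1.0 to n = 2.44) the reflected ray undergoes a half-wave phase shift.
Ray reflecting at the bottom interface goes from n = 2.44 toward n = 2.83: a half-wave phase shift.
The two reflections carry the same phase change, so no net offset.
With no net inversion, destructive interference in reflection requires 2 n t = (m + ½) λ.
λ = 2 n t / (m + ½). The third-longest wavelength is m = 2: λ = 2 × 2.44 × 327 / 2.50 = 638 nm.

638 nm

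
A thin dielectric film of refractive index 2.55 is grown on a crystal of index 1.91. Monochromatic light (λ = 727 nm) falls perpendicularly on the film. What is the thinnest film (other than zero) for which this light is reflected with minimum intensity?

143 nm

Ray reflecting at the top interface goes from n = 1.0 toward n = 2.55: a half-wave phase shift.
Ray reflecting at the bottom interface goes from n = 2.55 toward n = 1.91: no phase shift.
Net: one phase inversion between the two reflected rays.
For weak reflection here: 2 n t = m λ.
Minimum nonzero at m = 1: t = λ / (2 n) = 727 / (2 × 2.55) = 143 nm.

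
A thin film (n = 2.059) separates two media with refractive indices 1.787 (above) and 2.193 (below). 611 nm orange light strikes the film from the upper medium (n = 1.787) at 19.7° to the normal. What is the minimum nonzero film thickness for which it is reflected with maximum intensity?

Ray reflecting at the top interface goes from n = 1.787 toward n = 2.059: a half-wave phase shift.
Bottom surface (2.059 → 2.193): reflection off a higher-index medium gives a half-wave phase shift.
Net: no relative phase inversion (both shifts match).
With no net inversion, constructive interference in reflection requires 2 n t cos θ_r = m λ.
Snell's law: 1.787 sin 19.7° = 2.059 sin θ_r → sin θ_r = 0.293, cos θ_r = 0.956.
Minimum nonzero at m = 1: t = λ / (2 n cos θ_r) = 611 / (2 × 2.059 × 0.956) = 155 nm.

155 nm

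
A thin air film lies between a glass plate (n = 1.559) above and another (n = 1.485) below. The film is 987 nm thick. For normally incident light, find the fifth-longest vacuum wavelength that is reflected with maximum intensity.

439 nm

Top surface (1.559 → 1.0): reflection off a lower-index medium gives no phase shift.
At the lower boundary (n = 1.0 to n = 1.485) the reflected ray undergoes a half-wave phase shift.
Exactly one π shift → a net half-wave offset.
So the condition for constructive reflection is 2 n t = (m + ½) λ.
λ = 2 n t / (m + ½). The fifth-longest wavelength is m = 4: λ = 2 × 1.0 × 987 / 4.50 = 439 nm.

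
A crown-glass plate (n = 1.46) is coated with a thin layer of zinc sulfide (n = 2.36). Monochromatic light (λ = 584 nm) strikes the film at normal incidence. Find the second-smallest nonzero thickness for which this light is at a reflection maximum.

Top surface (1.0 → 2.36): reflection off a higher-index medium gives a half-wave phase shift.
Ray reflecting at the bottom interface goes from n = 2.36 toward n = 1.46: no phase shift.
Exactly one π shift → a net half-wave offset.
With one net inversion, constructive interference in reflection requires 2 n t = (m + ½) λ.
The second-smallest nonzero thickness corresponds to m = 1: t = (m + ½) λ / (2 n) = 1.50 × 584 / (2 × 2.36) = 186 nm.

186 nm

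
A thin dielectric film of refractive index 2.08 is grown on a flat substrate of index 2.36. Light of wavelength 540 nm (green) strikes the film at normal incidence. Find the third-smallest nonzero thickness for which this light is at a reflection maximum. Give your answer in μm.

0.389 μm

At the upper boundary (n = 1.0 to n = 2.08) the reflected ray undergoes a half-wave phase shift.
Ray reflecting at the bottom interface goes from n = 2.08 toward n = 2.36: a half-wave phase shift.
Net: no relative phase inversion (both shifts match).
So the condition for constructive reflection is 2 n t = m λ.
The third-smallest nonzero thickness corresponds to m = 3: t = m λ / (2 n) = 3.00 × 540 / (2 × 2.08) = 389 nm.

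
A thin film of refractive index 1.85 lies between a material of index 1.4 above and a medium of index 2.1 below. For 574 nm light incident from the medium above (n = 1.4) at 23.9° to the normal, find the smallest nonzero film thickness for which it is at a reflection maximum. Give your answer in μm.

Ray reflecting at the top interface goes from n = 1.4 toward n = 1.85: a half-wave phase shift.
Bottom surface (1.85 → 2.1): reflection off a higher-index medium gives a half-wave phase shift.
Net: no relative phase inversion (both shifts match).
So the condition for constructive reflection is 2 n t cos θ_r = m λ.
Snell's law: 1.4 sin 23.9° = 1.85 sin θ_r → sin θ_r = 0.307, cos θ_r = 0.952.
Minimum nonzero at m = 1: t = λ / (2 n cos θ_r) = 574 / (2 × 1.85 × 0.952) = 163 nm.

0.163 μm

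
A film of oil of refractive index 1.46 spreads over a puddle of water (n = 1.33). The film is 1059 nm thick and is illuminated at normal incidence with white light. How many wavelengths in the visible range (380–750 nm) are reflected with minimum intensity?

4

Top surface (1.0 → 1.46): reflection off a higher-index medium gives a half-wave phase shift.
Ray reflecting at the bottom interface goes from n = 1.46 toward n = 1.33: no phase shift.
The two reflections differ by half a wavelength.
So the condition for destructive reflection is 2 n t = m λ.
λ = 2 n t / m = 3092 / m nm.
m=4: 773 nm (IR); m=5: 618 nm (visible); m=6: 515 nm (visible); m=7: 442 nm (visible); m=8: 387 nm (visible); m=9: 344 nm (UV).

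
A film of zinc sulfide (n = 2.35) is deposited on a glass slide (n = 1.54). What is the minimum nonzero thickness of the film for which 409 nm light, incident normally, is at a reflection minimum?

Ray reflecting at the top interface goes from n = 1.0 toward n = 2.35: a half-wave phase shift.
At the lower boundary (n = 2.35 to n = 1.54) the reflected ray undergoes no phase shift.
Exactly one π shift → a net half-wave offset.
With one net inversion, destructive interference in reflection requires 2 n t = m λ.
Minimum nonzero at m = 1: t = λ / (2 n) = 409 / (2 × 2.35) = 87.0 nm.

87.0 nm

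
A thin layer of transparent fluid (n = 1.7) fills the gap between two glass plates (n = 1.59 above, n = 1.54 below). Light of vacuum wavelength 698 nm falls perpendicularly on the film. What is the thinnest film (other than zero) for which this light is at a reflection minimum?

Top surface (1.59 → 1.7): reflection off a higher-index medium gives a half-wave phase shift.
Bottom surface (1.7 → 1.54): reflection off a lower-index medium gives no phase shift.
Net: one phase inversion between the two reflected rays.
So the condition for destructive reflection is 2 n t = m λ.
Minimum nonzero at m = 1: t = λ / (2 n) = 698 / (2 × 1.7) = 205 nm.

205 nm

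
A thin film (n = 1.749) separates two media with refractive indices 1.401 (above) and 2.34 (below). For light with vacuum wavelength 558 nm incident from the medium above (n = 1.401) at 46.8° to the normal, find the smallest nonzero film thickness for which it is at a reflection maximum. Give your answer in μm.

At the upper boundary (n = 1.401 to n = 1.749) the reflected ray undergoes a half-wave phase shift.
At the lower boundary (n = 1.749 to n = 2.34) the reflected ray undergoes a half-wave phase shift.
Net: no relative phase inversion (both shifts match).
So the condition for constructive reflection is 2 n t cos θ_r = m λ.
Snell's law: 1.401 sin 46.8° = 1.749 sin θ_r → sin θ_r = 0.584, cos θ_r = 0.812.
Minimum nonzero at m = 1: t = λ / (2 n cos θ_r) = 558 / (2 × 1.749 × 0.812) = 196 nm.

0.196 μm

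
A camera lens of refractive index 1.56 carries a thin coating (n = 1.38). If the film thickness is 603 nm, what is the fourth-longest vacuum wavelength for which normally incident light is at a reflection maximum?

416 nm

At the upper boundary (n = 1.0 to n = 1.38) the reflected ray undergoes a half-wave phase shift.
At the lower boundary (n = 1.38 to n = 1.56) the reflected ray undergoes a half-wave phase shift.
Zero or two π shifts → no net half-wave offset.
With no net inversion, constructive interference in reflection requires 2 n t = m λ.
λ = 2 n t / m. The fourth-longest wavelength is m = 4: λ = 2 × 1.38 × 603 / 4.00 = 416 nm.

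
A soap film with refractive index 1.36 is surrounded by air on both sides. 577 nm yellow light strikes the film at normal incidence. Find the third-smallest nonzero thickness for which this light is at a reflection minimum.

636 nm

Ray reflecting at the top interface goes from n = 1.0 toward n = 1.36: a half-wave phase shift.
Bottom surface (1.36 → 1.0): reflection off a lower-index medium gives no phase shift.
The two reflections differ by half a wavelength.
With one net inversion, destructive interference in reflection requires 2 n t = m λ.
The third-smallest nonzero thickness corresponds to m = 3: t = m λ / (2 n) = 3.00 × 577 / (2 × 1.36) = 636 nm.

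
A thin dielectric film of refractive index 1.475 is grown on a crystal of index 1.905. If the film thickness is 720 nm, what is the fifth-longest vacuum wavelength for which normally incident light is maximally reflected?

425 nm

Ray reflecting at the top interface goes from n = 1.0 toward n = 1.475: a half-wave phase shift.
At the lower boundary (n = 1.475 to n = 1.905) the reflected ray undergoes a half-wave phase shift.
Net: no relative phase inversion (both shifts match).
For strong reflection here: 2 n t = m λ.
λ = 2 n t / m. The fifth-longest wavelength is m = 5: λ = 2 × 1.475 × 720 / 5.00 = 425 nm.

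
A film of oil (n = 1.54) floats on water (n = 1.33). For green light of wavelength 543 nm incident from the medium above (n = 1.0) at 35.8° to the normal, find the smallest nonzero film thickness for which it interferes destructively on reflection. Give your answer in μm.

0.191 μm

At the upper boundary (n = 1.0 to n = 1.54) the reflected ray undergoes a half-wave phase shift.
At the lower boundary (n = 1.54 to n = 1.33) the reflected ray undergoes no phase shift.
Exactly one π shift → a net half-wave offset.
For weak reflection here: 2 n t cos θ_r = m λ.
Snell's law: 1.0 sin 35.8° = 1.54 sin θ_r → sin θ_r = 0.380, cos θ_r = 0.925.
Minimum nonzero at m = 1: t = λ / (2 n cos θ_r) = 543 / (2 × 1.54 × 0.925) = 191 nm.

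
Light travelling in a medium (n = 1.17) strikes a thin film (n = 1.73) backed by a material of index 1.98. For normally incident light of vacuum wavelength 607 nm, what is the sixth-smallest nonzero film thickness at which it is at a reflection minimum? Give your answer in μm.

At the upper boundary (n = 1.17 to n = 1.73) the reflected ray undergoes a half-wave phase shift.
Ray reflecting at the bottom interface goes from n = 1.73 toward n = 1.98: a half-wave phase shift.
Net: no relative phase inversion (both shifts match).
For weak reflection here: 2 n t = (m + ½) λ.
The sixth-smallest nonzero thickness corresponds to m = 5: t = (m + ½) λ / (2 n) = 5.50 × 607 / (2 × 1.73) = 965 nm.

0.965 μm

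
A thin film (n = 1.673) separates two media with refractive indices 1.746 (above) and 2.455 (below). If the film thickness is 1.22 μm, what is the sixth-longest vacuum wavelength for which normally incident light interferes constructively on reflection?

742 nm

At the upper boundary (n = 1.746 to n = 1.673) the reflected ray undergoes no phase shift.
At the lower boundary (n = 1.673 to n = 2.455) the reflected ray undergoes a half-wave phase shift.
Exactly one π shift → a net half-wave offset.
With one net inversion, constructive interference in reflection requires 2 n t = (m + ½) λ.
λ = 2 n t / (m + ½). The sixth-longest wavelength is m = 5: λ = 2 × 1.673 × 1220 / 5.50 = 742 nm.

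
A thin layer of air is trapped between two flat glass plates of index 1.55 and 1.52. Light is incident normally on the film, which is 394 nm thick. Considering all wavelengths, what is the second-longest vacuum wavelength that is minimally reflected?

394 nm

Ray reflecting at the top interface goes from n = 1.55 toward n = 1.0: no phase shift.
Ray reflecting at the bottom interface goes from n = 1.0 toward n = 1.52: a half-wave phase shift.
Net: one phase inversion between the two reflected rays.
With one net inversion, destructive interference in reflection requires 2 n t = m λ.
λ = 2 n t / m. The second-longest wavelength is m = 2: λ = 2 × 1.0 × 394 / 2.00 = 394 nm.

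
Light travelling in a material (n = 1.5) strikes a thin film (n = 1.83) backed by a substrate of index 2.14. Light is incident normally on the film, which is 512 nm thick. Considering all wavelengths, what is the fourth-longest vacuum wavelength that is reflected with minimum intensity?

535 nm

Top surface (1.5 → 1.83): reflection off a higher-index medium gives a half-wave phase shift.
Ray reflecting at the bottom interface goes from n = 1.83 toward n = 2.14: a half-wave phase shift.
The two reflections carry the same phase change, so no net offset.
So the condition for destructive reflection is 2 n t = (m + ½) λ.
λ = 2 n t / (m + ½). The fourth-longest wavelength is m = 3: λ = 2 × 1.83 × 512 / 3.50 = 535 nm.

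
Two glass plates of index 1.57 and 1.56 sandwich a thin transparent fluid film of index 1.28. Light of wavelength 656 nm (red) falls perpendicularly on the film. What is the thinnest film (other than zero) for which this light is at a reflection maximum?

128 nm

At the upper boundary (n = 1.57 to n = 1.28) the reflected ray undergoes no phase shift.
At the lower boundary (n = 1.28 to n = 1.56) the reflected ray undergoes a half-wave phase shift.
Net: one phase inversion between the two reflected rays.
With one net inversion, constructive interference in reflection requires 2 n t = (m + ½) λ.
Minimum at m = 0: t = λ / (4 n) = 656 / (4 × 1.28) = 128 nm.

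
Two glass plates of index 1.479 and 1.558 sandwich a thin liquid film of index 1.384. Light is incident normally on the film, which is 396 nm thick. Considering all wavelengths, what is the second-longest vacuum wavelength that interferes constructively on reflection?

731 nm

At the upper boundary (n = 1.479 to n = 1.384) the reflected ray undergoes no phase shift.
At the lower boundary (n = 1.384 to n = 1.558) the reflected ray undergoes a half-wave phase shift.
Net: one phase inversion between the two reflected rays.
So the condition for constructive reflection is 2 n t = (m + ½) λ.
λ = 2 n t / (m + ½). The second-longest wavelength is m = 1: λ = 2 × 1.384 × 396 / 1.50 = 731 nm.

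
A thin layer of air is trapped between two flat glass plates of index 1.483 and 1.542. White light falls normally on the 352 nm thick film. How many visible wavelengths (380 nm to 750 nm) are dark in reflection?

Top surface (1.483 → 1.0): reflection off a lower-index medium gives no phase shift.
Bottom surface (1.0 → 1.542): reflection off a higher-index medium gives a half-wave phase shift.
Net: one phase inversion between the two reflected rays.
For weak reflection here: 2 n t = m λ.
λ = 2 n t / m = 704 / m nm.
m=1: 704 nm (visible); m=2: 352 nm (UV).

1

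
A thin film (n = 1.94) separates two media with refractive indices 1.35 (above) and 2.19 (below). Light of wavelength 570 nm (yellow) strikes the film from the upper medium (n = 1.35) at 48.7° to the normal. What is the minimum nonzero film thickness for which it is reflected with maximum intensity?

172 nm

Ray reflecting at the top interface goes from n = 1.35 toward n = 1.94: a half-wave phase shift.
At the lower boundary (n = 1.94 to n = 2.19) the reflected ray undergoes a half-wave phase shift.
Net: no relative phase inversion (both shifts match).
With no net inversion, constructive interference in reflection requires 2 n t cos θ_r = m λ.
Snell's law: 1.35 sin 48.7° = 1.94 sin θ_r → sin θ_r = 0.523, cos θ_r = 0.852.
Minimum nonzero at m = 1: t = λ / (2 n cos θ_r) = 570 / (2 × 1.94 × 0.852) = 172 nm.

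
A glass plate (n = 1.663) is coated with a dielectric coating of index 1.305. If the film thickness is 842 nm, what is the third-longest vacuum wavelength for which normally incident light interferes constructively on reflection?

733 nm

Top surface (1.0 → 1.305): reflection off a higher-index medium gives a half-wave phase shift.
Ray reflecting at the bottom interface goes from n = 1.305 toward n = 1.663: a half-wave phase shift.
Net: no relative phase inversion (both shifts match).
So the condition for constructive reflection is 2 n t = m λ.
λ = 2 n t / m. The third-longest wavelength is m = 3: λ = 2 × 1.305 × 842 / 3.00 = 733 nm.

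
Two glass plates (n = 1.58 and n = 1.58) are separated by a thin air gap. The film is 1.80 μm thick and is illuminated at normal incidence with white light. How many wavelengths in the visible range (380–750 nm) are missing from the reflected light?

At the upper boundary (n = 1.58 to n = 1.0) the reflected ray undergoes no phase shift.
At the lower boundary (n = 1.0 to n = 1.58) the reflected ray undergoes a half-wave phase shift.
Exactly one π shift → a net half-wave offset.
With one net inversion, destructive interference in reflection requires 2 n t = m λ.
λ = 2 n t / m = 3600 / m nm.
m=4: 900 nm (IR); m=5: 720 nm (visible); m=6: 600 nm (visible); m=7: 514 nm (visible); m=8: 450 nm (visible); m=9: 400 nm (visible); m=10: 360 nm (UV).

5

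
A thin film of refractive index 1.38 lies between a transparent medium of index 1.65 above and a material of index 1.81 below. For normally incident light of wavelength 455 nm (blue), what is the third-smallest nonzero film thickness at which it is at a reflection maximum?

Ray reflecting at the top interface goes from n = 1.65 toward n = 1.38: no phase shift.
Ray reflecting at the bottom interface goes from n = 1.38 toward n = 1.81: a half-wave phase shift.
Net: one phase inversion between the two reflected rays.
So the condition for constructive reflection is 2 n t = (m + ½) λ.
The third-smallest nonzero thickness corresponds to m = 2: t = (m + ½) λ / (2 n) = 2.50 × 455 / (2 × 1.38) = 412 nm.

412 nm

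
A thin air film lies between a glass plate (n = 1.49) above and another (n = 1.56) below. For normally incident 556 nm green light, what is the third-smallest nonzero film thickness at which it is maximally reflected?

695 nm

Ray reflecting at the top interface goes from n = 1.49 toward n = 1.0: no phase shift.
Ray reflecting at the bottom interface goes from n = 1.0 toward n = 1.56: a half-wave phase shift.
Exactly one π shift → a net half-wave offset.
With one net inversion, constructive interference in reflection requires 2 n t = (m + ½) λ.
The third-smallest nonzero thickness corresponds to m = 2: t = (m + ½) λ / (2 n) = 2.50 × 556 / (2 × 1.0) = 695 nm.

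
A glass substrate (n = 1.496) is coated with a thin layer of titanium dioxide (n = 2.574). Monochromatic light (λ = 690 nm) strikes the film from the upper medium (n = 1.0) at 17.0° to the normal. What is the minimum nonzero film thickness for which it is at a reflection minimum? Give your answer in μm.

Ray reflecting at the top interface goes from n = 1.0 toward n = 2.574: a half-wave phase shift.
At the lower boundary (n = 2.574 to n = 1.496) the reflected ray undergoes no phase shift.
The two reflections differ by half a wavelength.
So the condition for destructive reflection is 2 n t cos θ_r = m λ.
Snell's law: 1.0 sin 17.0° = 2.574 sin θ_r → sin θ_r = 0.114, cos θ_r = 0.994.
Minimum nonzero at m = 1: t = λ / (2 n cos θ_r) = 690 / (2 × 2.574 × 0.994) = 135 nm.

0.135 μm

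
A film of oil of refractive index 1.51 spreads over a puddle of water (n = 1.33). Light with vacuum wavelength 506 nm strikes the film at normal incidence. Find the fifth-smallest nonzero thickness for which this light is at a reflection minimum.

838 nm

Top surface (1.0 → 1.51): reflection off a higher-index medium gives a half-wave phase shift.
Ray reflecting at the bottom interface goes from n = 1.51 toward n = 1.33: no phase shift.
Exactly one π shift → a net half-wave offset.
With one net inversion, destructive interference in reflection requires 2 n t = m λ.
The fifth-smallest nonzero thickness corresponds to m = 5: t = m λ / (2 n) = 5.00 × 506 / (2 × 1.51) = 838 nm.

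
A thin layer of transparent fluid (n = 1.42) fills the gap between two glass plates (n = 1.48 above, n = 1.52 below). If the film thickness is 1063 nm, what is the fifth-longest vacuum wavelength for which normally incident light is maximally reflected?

671 nm

At the upper boundary (n = 1.48 to n = 1.42) the reflected ray undergoes no phase shift.
Ray reflecting at the bottom interface goes from n = 1.42 toward n = 1.52: a half-wave phase shift.
Exactly one π shift → a net half-wave offset.
So the condition for constructive reflection is 2 n t = (m + ½) λ.
λ = 2 n t / (m + ½). The fifth-longest wavelength is m = 4: λ = 2 × 1.42 × 1063 / 4.50 = 671 nm.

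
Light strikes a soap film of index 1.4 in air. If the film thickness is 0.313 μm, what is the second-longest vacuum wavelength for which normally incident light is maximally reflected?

Top surface (1.0 → 1.4): reflection off a higher-index medium gives a half-wave phase shift.
Ray reflecting at the bottom interface goes from n = 1.4 toward n = 1.0: no phase shift.
The two reflections differ by half a wavelength.
With one net inversion, constructive interference in reflection requires 2 n t = (m + ½) λ.
λ = 2 n t / (m + ½). The second-longest wavelength is m = 1: λ = 2 × 1.4 × 313 / 1.50 = 584 nm.

584 nm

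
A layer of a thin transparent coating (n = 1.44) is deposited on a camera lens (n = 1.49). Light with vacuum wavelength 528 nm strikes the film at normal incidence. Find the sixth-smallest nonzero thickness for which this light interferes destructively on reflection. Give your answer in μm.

Ray reflecting at the top interface goes from n = 1.0 toward n = 1.44: a half-wave phase shift.
At the lower boundary (n = 1.44 to n = 1.49) the reflected ray undergoes a half-wave phase shift.
Zero or two π shifts → no net half-wave offset.
So the condition for destructive reflection is 2 n t = (m + ½) λ.
The sixth-smallest nonzero thickness corresponds to m = 5: t = (m + ½) λ / (2 n) = 5.50 × 528 / (2 × 1.44) = 1008 nm.

1.01 μm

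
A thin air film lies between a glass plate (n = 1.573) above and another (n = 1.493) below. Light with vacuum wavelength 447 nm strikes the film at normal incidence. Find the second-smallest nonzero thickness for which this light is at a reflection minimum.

447 nm

Top surface (1.573 → 1.0): reflection off a lower-index medium gives no phase shift.
At the lower boundary (n = 1.0 to n = 1.493) the reflected ray undergoes a half-wave phase shift.
The two reflections differ by half a wavelength.
For weak reflection here: 2 n t = m λ.
The second-smallest nonzero thickness corresponds to m = 2: t = m λ / (2 n) = 2.00 × 447 / (2 × 1.0) = 447 nm.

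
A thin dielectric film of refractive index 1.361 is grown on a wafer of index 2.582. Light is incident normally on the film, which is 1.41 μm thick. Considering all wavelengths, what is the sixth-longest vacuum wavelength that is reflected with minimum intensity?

698 nm

Ray reflecting at the top interface goes from n = 1.0 toward n = 1.361: a half-wave phase shift.
Ray reflecting at the bottom interface goes from n = 1.361 toward n = 2.582: a half-wave phase shift.
The two reflections carry the same phase change, so no net offset.
With no net inversion, destructive interference in reflection requires 2 n t = (m + ½) λ.
λ = 2 n t / (m + ½). The sixth-longest wavelength is m = 5: λ = 2 × 1.361 × 1410 / 5.50 = 698 nm.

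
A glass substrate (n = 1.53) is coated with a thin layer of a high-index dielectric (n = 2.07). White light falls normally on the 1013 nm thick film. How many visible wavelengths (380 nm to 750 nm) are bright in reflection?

Top surface (1.0 → 2.07): reflection off a higher-index medium gives a half-wave phase shift.
Bottom surface (2.07 → 1.53): reflection off a lower-index medium gives no phase shift.
Exactly one π shift → a net half-wave offset.
For bright reflection here: 2 n t = (m + ½) λ.
λ = 2 n t / (m + ½) = 4194 / (m + ½) nm.
m=5: 763 nm (IR); m=6: 645 nm (visible); m=7: 559 nm (visible); m=8: 493 nm (visible); m=9: 441 nm (visible); m=10: 399 nm (visible); m=11: 365 nm (UV).

5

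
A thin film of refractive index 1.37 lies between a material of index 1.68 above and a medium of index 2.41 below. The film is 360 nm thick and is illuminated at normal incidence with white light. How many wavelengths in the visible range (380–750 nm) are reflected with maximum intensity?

2

At the upper boundary (n = 1.68 to n = 1.37) the reflected ray undergoes no phase shift.
At the lower boundary (n = 1.37 to n = 2.41) the reflected ray undergoes a half-wave phase shift.
Net: one phase inversion between the two reflected rays.
With one net inversion, constructive interference in reflection requires 2 n t = (m + ½) λ.
λ = 2 n t / (m + ½) = 986 / (m + ½) nm.
m=0: 1973 nm (IR); m=1: 658 nm (visible); m=2: 395 nm (visible); m=3: 282 nm (UV).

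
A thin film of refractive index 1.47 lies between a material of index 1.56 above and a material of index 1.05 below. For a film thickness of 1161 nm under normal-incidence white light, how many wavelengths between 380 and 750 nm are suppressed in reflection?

4

Top surface (1.56 → 1.47): reflection off a lower-index medium gives no phase shift.
Bottom surface (1.47 → 1.05): reflection off a lower-index medium gives no phase shift.
Net: no relative phase inversion (both shifts match).
So the condition for destructive reflection is 2 n t = (m + ½) λ.
λ = 2 n t / (m + ½) = 3413 / (m + ½) nm.
m=4: 759 nm (IR); m=5: 621 nm (visible); m=6: 525 nm (visible); m=7: 455 nm (visible); m=8: 402 nm (visible); m=9: 359 nm (UV).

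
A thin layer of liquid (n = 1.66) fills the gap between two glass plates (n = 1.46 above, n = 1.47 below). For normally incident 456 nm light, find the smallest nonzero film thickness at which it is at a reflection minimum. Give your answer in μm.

0.137 μm

At the upper boundary (n = 1.46 to n = 1.66) the reflected ray undergoes a half-wave phase shift.
At the lower boundary (n = 1.66 to n = 1.47) the reflected ray undergoes no phase shift.
The two reflections differ by half a wavelength.
For minimum reflection here: 2 n t = m λ.
Minimum nonzero at m = 1: t = λ / (2 n) = 456 / (2 × 1.66) = 137 nm.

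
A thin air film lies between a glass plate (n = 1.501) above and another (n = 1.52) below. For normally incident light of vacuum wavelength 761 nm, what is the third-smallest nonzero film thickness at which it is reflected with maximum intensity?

951 nm

At the upper boundary (n = 1.501 to n = 1.0) the reflected ray undergoes no phase shift.
Bottom surface (1.0 → 1.52): reflection off a higher-index medium gives a half-wave phase shift.
The two reflections differ by half a wavelength.
With one net inversion, constructive interference in reflection requires 2 n t = (m + ½) λ.
The third-smallest nonzero thickness corresponds to m = 2: t = (m + ½) λ / (2 n) = 2.50 × 761 / (2 × 1.0) = 951 nm.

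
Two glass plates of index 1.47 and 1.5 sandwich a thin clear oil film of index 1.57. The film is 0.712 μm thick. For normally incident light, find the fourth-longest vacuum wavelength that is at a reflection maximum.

639 nm

At the upper boundary (n = 1.47 to n = 1.57) the reflected ray undergoes a half-wave phase shift.
Bottom surface (1.57 → 1.5): reflection off a lower-index medium gives no phase shift.
Net: one phase inversion between the two reflected rays.
For bright reflection here: 2 n t = (m + ½) λ.
λ = 2 n t / (m + ½). The fourth-longest wavelength is m = 3: λ = 2 × 1.57 × 712 / 3.50 = 639 nm.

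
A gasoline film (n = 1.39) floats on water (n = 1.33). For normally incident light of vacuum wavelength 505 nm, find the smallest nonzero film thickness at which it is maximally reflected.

90.8 nm

Ray reflecting at the top interface goes from n = 1.0 toward n = 1.39: a half-wave phase shift.
At the lower boundary (n = 1.39 to n = 1.33) the reflected ray undergoes no phase shift.
Exactly one π shift → a net half-wave offset.
So the condition for constructive reflection is 2 n t = (m + ½) λ.
Minimum at m = 0: t = λ / (4 n) = 505 / (4 × 1.39) = 90.8 nm.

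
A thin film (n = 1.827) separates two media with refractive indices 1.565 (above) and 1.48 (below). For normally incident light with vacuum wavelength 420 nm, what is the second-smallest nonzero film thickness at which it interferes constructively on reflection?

At the upper boundary (n = 1.565 to n = 1.827) the reflected ray undergoes a half-wave phase shift.
Bottom surface (1.827 → 1.48): reflection off a lower-index medium gives no phase shift.
Exactly one π shift → a net half-wave offset.
With one net inversion, constructive interference in reflection requires 2 n t = (m + ½) λ.
The second-smallest nonzero thickness corresponds to m = 1: t = (m + ½) λ / (2 n) = 1.50 × 420 / (2 × 1.827) = 172 nm.

172 nm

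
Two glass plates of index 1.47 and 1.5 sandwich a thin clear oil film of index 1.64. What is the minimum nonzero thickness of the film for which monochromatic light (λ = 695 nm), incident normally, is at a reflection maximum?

106 nm

Top surface (1.47 → 1.64): reflection off a higher-index medium gives a half-wave phase shift.
Bottom surface (1.64 → 1.5): reflection off a lower-index medium gives no phase shift.
The two reflections differ by half a wavelength.
So the condition for constructive reflection is 2 n t = (m + ½) λ.
Minimum at m = 0: t = λ / (4 n) = 695 / (4 × 1.64) = 106 nm.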